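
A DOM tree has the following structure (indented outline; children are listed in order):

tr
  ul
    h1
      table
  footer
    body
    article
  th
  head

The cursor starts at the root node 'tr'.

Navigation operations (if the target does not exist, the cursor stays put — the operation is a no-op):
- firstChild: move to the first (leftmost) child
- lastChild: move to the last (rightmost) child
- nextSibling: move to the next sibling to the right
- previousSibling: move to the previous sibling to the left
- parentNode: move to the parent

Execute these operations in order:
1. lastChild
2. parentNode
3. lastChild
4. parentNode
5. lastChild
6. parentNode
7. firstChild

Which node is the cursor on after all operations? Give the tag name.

Answer: ul

Derivation:
After 1 (lastChild): head
After 2 (parentNode): tr
After 3 (lastChild): head
After 4 (parentNode): tr
After 5 (lastChild): head
After 6 (parentNode): tr
After 7 (firstChild): ul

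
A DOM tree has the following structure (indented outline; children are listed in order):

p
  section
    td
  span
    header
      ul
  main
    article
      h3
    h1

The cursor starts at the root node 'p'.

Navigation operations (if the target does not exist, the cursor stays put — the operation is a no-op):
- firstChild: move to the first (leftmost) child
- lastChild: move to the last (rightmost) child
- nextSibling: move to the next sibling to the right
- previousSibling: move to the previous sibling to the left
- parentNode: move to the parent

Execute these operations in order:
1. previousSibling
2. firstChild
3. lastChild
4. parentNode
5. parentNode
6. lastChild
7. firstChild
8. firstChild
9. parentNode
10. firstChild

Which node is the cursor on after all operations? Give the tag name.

Answer: h3

Derivation:
After 1 (previousSibling): p (no-op, stayed)
After 2 (firstChild): section
After 3 (lastChild): td
After 4 (parentNode): section
After 5 (parentNode): p
After 6 (lastChild): main
After 7 (firstChild): article
After 8 (firstChild): h3
After 9 (parentNode): article
After 10 (firstChild): h3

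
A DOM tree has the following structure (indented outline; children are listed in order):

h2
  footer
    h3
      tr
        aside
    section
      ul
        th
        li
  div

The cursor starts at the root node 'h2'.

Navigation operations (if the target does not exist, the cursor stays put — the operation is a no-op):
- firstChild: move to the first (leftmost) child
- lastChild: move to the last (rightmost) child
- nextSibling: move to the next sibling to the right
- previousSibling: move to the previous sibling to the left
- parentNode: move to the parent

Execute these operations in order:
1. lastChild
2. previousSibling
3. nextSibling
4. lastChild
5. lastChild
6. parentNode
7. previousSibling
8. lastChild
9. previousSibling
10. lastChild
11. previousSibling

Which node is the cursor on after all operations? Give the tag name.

After 1 (lastChild): div
After 2 (previousSibling): footer
After 3 (nextSibling): div
After 4 (lastChild): div (no-op, stayed)
After 5 (lastChild): div (no-op, stayed)
After 6 (parentNode): h2
After 7 (previousSibling): h2 (no-op, stayed)
After 8 (lastChild): div
After 9 (previousSibling): footer
After 10 (lastChild): section
After 11 (previousSibling): h3

Answer: h3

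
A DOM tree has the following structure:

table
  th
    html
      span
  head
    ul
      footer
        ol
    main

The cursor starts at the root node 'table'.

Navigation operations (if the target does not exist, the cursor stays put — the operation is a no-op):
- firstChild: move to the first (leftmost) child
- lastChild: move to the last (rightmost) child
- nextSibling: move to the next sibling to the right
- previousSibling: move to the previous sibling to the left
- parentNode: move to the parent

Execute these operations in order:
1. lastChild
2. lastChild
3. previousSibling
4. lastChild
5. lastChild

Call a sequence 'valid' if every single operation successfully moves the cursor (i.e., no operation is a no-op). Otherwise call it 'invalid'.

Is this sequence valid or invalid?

Answer: valid

Derivation:
After 1 (lastChild): head
After 2 (lastChild): main
After 3 (previousSibling): ul
After 4 (lastChild): footer
After 5 (lastChild): ol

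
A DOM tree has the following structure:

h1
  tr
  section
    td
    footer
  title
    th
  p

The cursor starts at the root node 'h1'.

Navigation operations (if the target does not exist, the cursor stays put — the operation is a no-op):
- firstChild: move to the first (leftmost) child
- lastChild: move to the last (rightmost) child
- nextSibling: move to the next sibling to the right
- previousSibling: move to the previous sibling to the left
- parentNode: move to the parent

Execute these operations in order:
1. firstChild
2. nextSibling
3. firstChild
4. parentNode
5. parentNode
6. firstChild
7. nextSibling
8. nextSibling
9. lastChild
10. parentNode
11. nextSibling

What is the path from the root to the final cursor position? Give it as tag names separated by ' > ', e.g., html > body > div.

After 1 (firstChild): tr
After 2 (nextSibling): section
After 3 (firstChild): td
After 4 (parentNode): section
After 5 (parentNode): h1
After 6 (firstChild): tr
After 7 (nextSibling): section
After 8 (nextSibling): title
After 9 (lastChild): th
After 10 (parentNode): title
After 11 (nextSibling): p

Answer: h1 > p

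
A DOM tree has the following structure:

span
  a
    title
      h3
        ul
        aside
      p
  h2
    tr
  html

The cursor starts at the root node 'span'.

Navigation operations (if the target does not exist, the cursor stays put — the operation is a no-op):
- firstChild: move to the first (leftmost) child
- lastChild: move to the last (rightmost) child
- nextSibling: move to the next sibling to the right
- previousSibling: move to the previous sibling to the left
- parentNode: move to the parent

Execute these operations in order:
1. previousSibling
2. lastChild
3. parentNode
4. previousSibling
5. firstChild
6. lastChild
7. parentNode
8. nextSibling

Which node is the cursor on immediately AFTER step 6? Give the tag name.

Answer: title

Derivation:
After 1 (previousSibling): span (no-op, stayed)
After 2 (lastChild): html
After 3 (parentNode): span
After 4 (previousSibling): span (no-op, stayed)
After 5 (firstChild): a
After 6 (lastChild): title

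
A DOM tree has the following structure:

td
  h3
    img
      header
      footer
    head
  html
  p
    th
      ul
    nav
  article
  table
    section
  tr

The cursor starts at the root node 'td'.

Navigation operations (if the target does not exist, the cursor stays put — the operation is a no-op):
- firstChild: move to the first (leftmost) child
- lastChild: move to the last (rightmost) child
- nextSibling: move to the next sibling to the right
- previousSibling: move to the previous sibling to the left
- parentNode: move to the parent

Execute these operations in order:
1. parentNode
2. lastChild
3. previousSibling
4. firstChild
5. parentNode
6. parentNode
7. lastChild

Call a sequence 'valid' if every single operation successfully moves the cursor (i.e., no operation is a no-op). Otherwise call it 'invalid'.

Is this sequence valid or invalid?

After 1 (parentNode): td (no-op, stayed)
After 2 (lastChild): tr
After 3 (previousSibling): table
After 4 (firstChild): section
After 5 (parentNode): table
After 6 (parentNode): td
After 7 (lastChild): tr

Answer: invalid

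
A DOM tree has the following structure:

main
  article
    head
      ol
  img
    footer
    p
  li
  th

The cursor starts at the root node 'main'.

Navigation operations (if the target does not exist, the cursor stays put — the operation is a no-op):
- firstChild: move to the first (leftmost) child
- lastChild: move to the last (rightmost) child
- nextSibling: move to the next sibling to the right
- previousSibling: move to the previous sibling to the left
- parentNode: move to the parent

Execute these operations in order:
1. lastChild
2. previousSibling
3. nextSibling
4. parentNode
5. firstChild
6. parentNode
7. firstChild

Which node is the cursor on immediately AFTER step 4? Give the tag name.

After 1 (lastChild): th
After 2 (previousSibling): li
After 3 (nextSibling): th
After 4 (parentNode): main

Answer: main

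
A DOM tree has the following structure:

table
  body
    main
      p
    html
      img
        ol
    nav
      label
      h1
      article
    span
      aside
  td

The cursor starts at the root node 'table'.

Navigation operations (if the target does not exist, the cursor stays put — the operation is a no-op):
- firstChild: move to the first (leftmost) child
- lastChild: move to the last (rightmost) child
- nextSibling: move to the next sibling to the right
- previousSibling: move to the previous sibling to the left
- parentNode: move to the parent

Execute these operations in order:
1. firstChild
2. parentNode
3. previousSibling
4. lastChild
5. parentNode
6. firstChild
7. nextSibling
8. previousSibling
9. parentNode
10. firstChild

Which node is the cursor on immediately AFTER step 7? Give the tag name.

Answer: td

Derivation:
After 1 (firstChild): body
After 2 (parentNode): table
After 3 (previousSibling): table (no-op, stayed)
After 4 (lastChild): td
After 5 (parentNode): table
After 6 (firstChild): body
After 7 (nextSibling): td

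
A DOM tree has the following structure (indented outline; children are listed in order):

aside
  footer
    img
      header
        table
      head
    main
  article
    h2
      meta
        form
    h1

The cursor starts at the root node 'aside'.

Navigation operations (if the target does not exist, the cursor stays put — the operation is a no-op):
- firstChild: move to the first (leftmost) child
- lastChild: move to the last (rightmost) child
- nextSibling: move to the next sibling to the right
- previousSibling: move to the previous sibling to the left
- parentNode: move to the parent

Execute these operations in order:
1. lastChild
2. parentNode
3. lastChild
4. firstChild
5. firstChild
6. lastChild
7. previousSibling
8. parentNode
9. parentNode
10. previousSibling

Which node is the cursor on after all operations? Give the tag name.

Answer: h2

Derivation:
After 1 (lastChild): article
After 2 (parentNode): aside
After 3 (lastChild): article
After 4 (firstChild): h2
After 5 (firstChild): meta
After 6 (lastChild): form
After 7 (previousSibling): form (no-op, stayed)
After 8 (parentNode): meta
After 9 (parentNode): h2
After 10 (previousSibling): h2 (no-op, stayed)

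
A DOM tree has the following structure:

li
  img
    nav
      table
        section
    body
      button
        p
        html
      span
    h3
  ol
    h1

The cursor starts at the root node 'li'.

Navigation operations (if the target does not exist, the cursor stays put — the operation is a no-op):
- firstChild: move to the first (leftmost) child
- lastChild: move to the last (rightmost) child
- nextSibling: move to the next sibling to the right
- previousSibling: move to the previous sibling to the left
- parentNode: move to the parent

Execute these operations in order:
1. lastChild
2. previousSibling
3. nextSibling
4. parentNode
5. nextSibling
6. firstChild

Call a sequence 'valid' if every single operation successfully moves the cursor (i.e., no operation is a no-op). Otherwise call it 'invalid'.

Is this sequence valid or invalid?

After 1 (lastChild): ol
After 2 (previousSibling): img
After 3 (nextSibling): ol
After 4 (parentNode): li
After 5 (nextSibling): li (no-op, stayed)
After 6 (firstChild): img

Answer: invalid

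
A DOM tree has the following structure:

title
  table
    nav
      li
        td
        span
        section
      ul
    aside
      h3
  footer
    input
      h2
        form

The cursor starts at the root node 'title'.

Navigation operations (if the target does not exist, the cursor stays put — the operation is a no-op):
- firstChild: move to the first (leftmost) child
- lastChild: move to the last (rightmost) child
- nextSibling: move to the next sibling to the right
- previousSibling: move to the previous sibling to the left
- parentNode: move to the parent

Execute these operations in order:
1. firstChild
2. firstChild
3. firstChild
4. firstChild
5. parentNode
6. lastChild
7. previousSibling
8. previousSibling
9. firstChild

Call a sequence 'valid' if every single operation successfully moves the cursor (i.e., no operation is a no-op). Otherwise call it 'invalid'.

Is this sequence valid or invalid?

Answer: invalid

Derivation:
After 1 (firstChild): table
After 2 (firstChild): nav
After 3 (firstChild): li
After 4 (firstChild): td
After 5 (parentNode): li
After 6 (lastChild): section
After 7 (previousSibling): span
After 8 (previousSibling): td
After 9 (firstChild): td (no-op, stayed)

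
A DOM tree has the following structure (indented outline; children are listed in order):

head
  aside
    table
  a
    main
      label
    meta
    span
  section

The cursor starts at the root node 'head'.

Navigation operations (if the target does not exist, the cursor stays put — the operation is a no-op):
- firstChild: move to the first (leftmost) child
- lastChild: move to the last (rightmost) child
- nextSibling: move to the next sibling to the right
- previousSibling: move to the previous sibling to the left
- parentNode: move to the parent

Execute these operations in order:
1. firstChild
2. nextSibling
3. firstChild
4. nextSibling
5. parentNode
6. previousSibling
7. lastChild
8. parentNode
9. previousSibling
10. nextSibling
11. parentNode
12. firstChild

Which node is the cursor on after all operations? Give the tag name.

Answer: aside

Derivation:
After 1 (firstChild): aside
After 2 (nextSibling): a
After 3 (firstChild): main
After 4 (nextSibling): meta
After 5 (parentNode): a
After 6 (previousSibling): aside
After 7 (lastChild): table
After 8 (parentNode): aside
After 9 (previousSibling): aside (no-op, stayed)
After 10 (nextSibling): a
After 11 (parentNode): head
After 12 (firstChild): aside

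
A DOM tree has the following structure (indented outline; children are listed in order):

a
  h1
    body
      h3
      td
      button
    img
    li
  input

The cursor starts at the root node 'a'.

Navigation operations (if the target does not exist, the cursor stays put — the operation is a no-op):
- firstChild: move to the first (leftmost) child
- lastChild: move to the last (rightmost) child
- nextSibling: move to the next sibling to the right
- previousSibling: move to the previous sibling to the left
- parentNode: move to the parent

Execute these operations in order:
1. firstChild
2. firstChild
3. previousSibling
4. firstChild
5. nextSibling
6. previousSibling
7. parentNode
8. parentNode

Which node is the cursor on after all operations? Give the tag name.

Answer: h1

Derivation:
After 1 (firstChild): h1
After 2 (firstChild): body
After 3 (previousSibling): body (no-op, stayed)
After 4 (firstChild): h3
After 5 (nextSibling): td
After 6 (previousSibling): h3
After 7 (parentNode): body
After 8 (parentNode): h1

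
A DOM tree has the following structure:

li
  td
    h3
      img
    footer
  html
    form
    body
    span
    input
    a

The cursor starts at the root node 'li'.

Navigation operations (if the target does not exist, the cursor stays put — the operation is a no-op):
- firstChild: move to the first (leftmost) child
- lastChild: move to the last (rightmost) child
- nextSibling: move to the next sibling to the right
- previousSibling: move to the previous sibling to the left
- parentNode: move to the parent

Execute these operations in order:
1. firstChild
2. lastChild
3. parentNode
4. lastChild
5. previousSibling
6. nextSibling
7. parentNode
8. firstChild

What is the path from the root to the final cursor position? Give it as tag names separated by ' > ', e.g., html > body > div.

After 1 (firstChild): td
After 2 (lastChild): footer
After 3 (parentNode): td
After 4 (lastChild): footer
After 5 (previousSibling): h3
After 6 (nextSibling): footer
After 7 (parentNode): td
After 8 (firstChild): h3

Answer: li > td > h3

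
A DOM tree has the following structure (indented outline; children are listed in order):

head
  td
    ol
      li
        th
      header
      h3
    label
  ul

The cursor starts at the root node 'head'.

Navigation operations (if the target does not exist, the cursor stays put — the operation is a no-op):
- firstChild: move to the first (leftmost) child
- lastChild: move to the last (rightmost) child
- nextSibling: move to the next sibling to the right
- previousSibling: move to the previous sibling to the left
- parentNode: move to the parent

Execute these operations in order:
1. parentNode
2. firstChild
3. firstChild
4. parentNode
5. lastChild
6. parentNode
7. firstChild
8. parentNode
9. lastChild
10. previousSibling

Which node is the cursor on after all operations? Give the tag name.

After 1 (parentNode): head (no-op, stayed)
After 2 (firstChild): td
After 3 (firstChild): ol
After 4 (parentNode): td
After 5 (lastChild): label
After 6 (parentNode): td
After 7 (firstChild): ol
After 8 (parentNode): td
After 9 (lastChild): label
After 10 (previousSibling): ol

Answer: ol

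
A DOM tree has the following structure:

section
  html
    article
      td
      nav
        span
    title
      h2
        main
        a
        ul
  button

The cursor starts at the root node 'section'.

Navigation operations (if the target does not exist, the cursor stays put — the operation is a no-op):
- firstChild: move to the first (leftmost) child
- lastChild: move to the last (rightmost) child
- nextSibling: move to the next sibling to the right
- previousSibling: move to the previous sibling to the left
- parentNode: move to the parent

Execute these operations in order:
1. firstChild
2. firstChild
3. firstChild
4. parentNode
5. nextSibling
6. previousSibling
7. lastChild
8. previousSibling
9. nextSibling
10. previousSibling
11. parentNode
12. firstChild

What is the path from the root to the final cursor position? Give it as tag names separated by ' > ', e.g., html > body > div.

Answer: section > html > article > td

Derivation:
After 1 (firstChild): html
After 2 (firstChild): article
After 3 (firstChild): td
After 4 (parentNode): article
After 5 (nextSibling): title
After 6 (previousSibling): article
After 7 (lastChild): nav
After 8 (previousSibling): td
After 9 (nextSibling): nav
After 10 (previousSibling): td
After 11 (parentNode): article
After 12 (firstChild): td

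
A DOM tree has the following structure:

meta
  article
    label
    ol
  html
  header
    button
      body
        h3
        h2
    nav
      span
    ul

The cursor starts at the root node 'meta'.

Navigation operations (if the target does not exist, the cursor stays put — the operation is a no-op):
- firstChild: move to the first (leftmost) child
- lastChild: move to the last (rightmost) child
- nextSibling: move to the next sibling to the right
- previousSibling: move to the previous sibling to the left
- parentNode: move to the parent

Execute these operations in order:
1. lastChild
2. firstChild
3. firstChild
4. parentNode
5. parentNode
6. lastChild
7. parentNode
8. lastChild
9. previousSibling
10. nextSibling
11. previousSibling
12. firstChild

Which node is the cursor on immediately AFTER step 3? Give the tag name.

Answer: body

Derivation:
After 1 (lastChild): header
After 2 (firstChild): button
After 3 (firstChild): body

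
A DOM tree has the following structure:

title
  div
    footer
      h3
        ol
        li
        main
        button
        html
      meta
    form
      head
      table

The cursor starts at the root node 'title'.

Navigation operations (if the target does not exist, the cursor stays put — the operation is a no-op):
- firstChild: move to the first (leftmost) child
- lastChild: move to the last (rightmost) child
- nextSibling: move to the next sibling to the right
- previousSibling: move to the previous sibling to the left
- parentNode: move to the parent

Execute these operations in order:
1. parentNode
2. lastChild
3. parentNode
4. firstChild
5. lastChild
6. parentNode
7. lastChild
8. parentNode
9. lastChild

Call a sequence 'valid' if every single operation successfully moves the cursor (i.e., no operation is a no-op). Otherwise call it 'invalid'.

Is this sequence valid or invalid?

After 1 (parentNode): title (no-op, stayed)
After 2 (lastChild): div
After 3 (parentNode): title
After 4 (firstChild): div
After 5 (lastChild): form
After 6 (parentNode): div
After 7 (lastChild): form
After 8 (parentNode): div
After 9 (lastChild): form

Answer: invalid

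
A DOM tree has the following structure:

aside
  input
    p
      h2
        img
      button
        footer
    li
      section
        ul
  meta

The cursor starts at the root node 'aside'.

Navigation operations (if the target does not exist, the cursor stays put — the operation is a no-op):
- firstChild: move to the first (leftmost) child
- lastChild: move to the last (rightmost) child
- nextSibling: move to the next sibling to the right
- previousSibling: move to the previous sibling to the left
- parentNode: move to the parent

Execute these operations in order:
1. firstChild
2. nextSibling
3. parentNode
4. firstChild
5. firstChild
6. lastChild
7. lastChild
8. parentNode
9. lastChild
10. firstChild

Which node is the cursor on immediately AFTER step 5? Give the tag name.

After 1 (firstChild): input
After 2 (nextSibling): meta
After 3 (parentNode): aside
After 4 (firstChild): input
After 5 (firstChild): p

Answer: p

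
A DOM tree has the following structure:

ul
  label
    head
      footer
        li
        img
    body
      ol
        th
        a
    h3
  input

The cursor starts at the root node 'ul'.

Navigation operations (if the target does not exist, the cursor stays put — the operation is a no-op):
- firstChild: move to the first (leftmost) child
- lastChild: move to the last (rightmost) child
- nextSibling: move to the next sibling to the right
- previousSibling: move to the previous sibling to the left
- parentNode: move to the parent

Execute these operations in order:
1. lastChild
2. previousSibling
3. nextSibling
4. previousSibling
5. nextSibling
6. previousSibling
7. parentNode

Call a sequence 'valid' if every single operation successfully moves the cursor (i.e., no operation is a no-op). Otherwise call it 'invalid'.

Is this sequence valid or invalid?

After 1 (lastChild): input
After 2 (previousSibling): label
After 3 (nextSibling): input
After 4 (previousSibling): label
After 5 (nextSibling): input
After 6 (previousSibling): label
After 7 (parentNode): ul

Answer: valid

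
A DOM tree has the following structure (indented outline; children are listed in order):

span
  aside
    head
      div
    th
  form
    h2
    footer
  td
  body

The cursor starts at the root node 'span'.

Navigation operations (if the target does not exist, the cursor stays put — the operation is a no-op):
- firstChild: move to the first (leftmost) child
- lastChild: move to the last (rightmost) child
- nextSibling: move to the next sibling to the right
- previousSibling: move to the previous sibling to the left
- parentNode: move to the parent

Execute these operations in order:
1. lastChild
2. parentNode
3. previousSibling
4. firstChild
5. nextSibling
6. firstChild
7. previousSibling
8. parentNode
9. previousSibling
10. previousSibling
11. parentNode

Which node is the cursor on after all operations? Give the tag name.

Answer: span

Derivation:
After 1 (lastChild): body
After 2 (parentNode): span
After 3 (previousSibling): span (no-op, stayed)
After 4 (firstChild): aside
After 5 (nextSibling): form
After 6 (firstChild): h2
After 7 (previousSibling): h2 (no-op, stayed)
After 8 (parentNode): form
After 9 (previousSibling): aside
After 10 (previousSibling): aside (no-op, stayed)
After 11 (parentNode): span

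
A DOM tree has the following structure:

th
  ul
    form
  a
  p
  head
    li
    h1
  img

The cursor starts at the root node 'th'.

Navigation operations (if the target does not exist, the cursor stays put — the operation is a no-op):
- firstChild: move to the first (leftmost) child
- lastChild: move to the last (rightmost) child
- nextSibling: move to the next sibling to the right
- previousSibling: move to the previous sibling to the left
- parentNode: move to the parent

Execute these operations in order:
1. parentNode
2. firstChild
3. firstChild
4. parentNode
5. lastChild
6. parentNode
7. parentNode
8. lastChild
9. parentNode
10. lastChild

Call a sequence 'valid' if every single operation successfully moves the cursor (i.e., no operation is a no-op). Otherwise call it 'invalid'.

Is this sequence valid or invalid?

Answer: invalid

Derivation:
After 1 (parentNode): th (no-op, stayed)
After 2 (firstChild): ul
After 3 (firstChild): form
After 4 (parentNode): ul
After 5 (lastChild): form
After 6 (parentNode): ul
After 7 (parentNode): th
After 8 (lastChild): img
After 9 (parentNode): th
After 10 (lastChild): img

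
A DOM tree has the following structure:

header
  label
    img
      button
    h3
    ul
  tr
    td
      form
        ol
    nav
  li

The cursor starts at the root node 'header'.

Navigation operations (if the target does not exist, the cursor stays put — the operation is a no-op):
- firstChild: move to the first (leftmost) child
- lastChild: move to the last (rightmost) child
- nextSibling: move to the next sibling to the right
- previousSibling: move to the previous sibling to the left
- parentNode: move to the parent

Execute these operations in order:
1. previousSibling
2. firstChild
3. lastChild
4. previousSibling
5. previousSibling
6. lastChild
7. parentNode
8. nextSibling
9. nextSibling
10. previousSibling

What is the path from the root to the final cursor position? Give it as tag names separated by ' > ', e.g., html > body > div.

After 1 (previousSibling): header (no-op, stayed)
After 2 (firstChild): label
After 3 (lastChild): ul
After 4 (previousSibling): h3
After 5 (previousSibling): img
After 6 (lastChild): button
After 7 (parentNode): img
After 8 (nextSibling): h3
After 9 (nextSibling): ul
After 10 (previousSibling): h3

Answer: header > label > h3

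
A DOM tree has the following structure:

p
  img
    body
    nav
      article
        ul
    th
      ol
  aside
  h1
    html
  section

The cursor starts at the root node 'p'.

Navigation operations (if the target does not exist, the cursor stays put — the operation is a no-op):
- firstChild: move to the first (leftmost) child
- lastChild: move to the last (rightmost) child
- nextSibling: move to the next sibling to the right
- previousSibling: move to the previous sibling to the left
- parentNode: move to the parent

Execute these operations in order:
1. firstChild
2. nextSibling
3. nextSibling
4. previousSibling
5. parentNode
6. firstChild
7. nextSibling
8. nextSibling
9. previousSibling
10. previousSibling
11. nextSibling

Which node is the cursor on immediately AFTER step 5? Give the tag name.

Answer: p

Derivation:
After 1 (firstChild): img
After 2 (nextSibling): aside
After 3 (nextSibling): h1
After 4 (previousSibling): aside
After 5 (parentNode): p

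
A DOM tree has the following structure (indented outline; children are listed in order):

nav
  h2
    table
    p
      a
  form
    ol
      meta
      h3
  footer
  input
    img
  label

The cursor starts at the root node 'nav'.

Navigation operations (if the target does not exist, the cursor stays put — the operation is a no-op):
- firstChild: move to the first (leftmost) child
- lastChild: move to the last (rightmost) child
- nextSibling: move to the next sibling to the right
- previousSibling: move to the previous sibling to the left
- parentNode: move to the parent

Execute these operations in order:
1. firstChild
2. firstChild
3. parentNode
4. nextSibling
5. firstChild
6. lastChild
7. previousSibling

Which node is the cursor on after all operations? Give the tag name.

Answer: meta

Derivation:
After 1 (firstChild): h2
After 2 (firstChild): table
After 3 (parentNode): h2
After 4 (nextSibling): form
After 5 (firstChild): ol
After 6 (lastChild): h3
After 7 (previousSibling): meta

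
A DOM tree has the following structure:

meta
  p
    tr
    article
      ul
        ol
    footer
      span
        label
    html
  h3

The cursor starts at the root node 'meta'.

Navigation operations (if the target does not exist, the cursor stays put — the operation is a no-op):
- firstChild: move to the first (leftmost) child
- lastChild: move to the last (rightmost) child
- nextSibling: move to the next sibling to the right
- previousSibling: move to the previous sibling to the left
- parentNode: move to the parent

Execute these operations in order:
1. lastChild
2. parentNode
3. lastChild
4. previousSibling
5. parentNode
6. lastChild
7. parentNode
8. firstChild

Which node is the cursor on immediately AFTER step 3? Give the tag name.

After 1 (lastChild): h3
After 2 (parentNode): meta
After 3 (lastChild): h3

Answer: h3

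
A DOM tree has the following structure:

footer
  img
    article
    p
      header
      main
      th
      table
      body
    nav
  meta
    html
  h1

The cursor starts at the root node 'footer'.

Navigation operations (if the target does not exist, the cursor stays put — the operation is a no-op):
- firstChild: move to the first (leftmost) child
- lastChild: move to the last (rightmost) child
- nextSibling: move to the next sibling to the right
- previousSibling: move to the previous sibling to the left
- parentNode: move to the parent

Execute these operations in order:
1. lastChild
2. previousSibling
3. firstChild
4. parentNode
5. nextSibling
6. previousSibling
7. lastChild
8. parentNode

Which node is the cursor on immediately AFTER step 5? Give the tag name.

After 1 (lastChild): h1
After 2 (previousSibling): meta
After 3 (firstChild): html
After 4 (parentNode): meta
After 5 (nextSibling): h1

Answer: h1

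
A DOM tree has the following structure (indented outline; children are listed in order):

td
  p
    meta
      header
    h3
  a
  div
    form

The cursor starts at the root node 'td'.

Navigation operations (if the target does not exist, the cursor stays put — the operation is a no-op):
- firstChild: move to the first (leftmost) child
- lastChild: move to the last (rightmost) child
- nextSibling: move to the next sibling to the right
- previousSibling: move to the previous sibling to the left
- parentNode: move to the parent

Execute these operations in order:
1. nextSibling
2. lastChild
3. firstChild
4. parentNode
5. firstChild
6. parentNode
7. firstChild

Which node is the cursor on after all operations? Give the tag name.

After 1 (nextSibling): td (no-op, stayed)
After 2 (lastChild): div
After 3 (firstChild): form
After 4 (parentNode): div
After 5 (firstChild): form
After 6 (parentNode): div
After 7 (firstChild): form

Answer: form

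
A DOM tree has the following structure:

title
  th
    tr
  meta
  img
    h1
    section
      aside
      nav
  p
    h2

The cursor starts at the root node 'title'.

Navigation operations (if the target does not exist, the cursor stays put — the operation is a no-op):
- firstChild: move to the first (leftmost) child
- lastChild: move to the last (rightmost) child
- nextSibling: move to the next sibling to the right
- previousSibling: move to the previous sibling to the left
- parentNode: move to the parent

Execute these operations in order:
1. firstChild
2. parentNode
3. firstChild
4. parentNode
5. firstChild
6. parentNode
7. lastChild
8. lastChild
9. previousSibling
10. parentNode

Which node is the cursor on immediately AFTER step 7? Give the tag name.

Answer: p

Derivation:
After 1 (firstChild): th
After 2 (parentNode): title
After 3 (firstChild): th
After 4 (parentNode): title
After 5 (firstChild): th
After 6 (parentNode): title
After 7 (lastChild): p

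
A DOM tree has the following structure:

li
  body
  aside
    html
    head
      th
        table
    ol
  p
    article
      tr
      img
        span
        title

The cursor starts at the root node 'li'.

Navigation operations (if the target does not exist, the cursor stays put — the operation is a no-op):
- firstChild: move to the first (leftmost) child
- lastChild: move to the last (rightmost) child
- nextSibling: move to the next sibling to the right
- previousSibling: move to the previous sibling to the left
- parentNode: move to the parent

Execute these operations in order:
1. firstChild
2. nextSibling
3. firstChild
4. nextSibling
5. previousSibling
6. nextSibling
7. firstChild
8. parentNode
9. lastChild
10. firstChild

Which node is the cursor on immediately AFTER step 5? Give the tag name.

Answer: html

Derivation:
After 1 (firstChild): body
After 2 (nextSibling): aside
After 3 (firstChild): html
After 4 (nextSibling): head
After 5 (previousSibling): html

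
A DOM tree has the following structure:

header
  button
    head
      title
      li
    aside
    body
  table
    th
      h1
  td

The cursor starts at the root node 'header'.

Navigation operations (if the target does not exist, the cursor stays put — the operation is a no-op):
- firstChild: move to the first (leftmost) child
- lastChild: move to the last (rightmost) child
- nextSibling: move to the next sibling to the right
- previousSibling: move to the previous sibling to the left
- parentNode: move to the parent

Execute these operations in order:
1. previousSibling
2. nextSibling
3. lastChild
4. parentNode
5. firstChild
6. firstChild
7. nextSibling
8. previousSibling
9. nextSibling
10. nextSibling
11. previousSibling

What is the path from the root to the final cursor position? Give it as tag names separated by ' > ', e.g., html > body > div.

After 1 (previousSibling): header (no-op, stayed)
After 2 (nextSibling): header (no-op, stayed)
After 3 (lastChild): td
After 4 (parentNode): header
After 5 (firstChild): button
After 6 (firstChild): head
After 7 (nextSibling): aside
After 8 (previousSibling): head
After 9 (nextSibling): aside
After 10 (nextSibling): body
After 11 (previousSibling): aside

Answer: header > button > aside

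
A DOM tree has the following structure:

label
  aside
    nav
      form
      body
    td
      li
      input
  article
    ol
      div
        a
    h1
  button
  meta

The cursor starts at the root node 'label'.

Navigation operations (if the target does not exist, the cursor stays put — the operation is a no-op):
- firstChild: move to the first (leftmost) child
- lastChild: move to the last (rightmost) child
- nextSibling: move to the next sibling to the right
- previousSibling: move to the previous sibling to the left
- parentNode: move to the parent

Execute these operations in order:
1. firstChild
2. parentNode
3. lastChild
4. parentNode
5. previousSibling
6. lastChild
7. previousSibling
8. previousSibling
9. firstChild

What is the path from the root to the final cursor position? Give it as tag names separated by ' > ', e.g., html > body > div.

Answer: label > article > ol

Derivation:
After 1 (firstChild): aside
After 2 (parentNode): label
After 3 (lastChild): meta
After 4 (parentNode): label
After 5 (previousSibling): label (no-op, stayed)
After 6 (lastChild): meta
After 7 (previousSibling): button
After 8 (previousSibling): article
After 9 (firstChild): ol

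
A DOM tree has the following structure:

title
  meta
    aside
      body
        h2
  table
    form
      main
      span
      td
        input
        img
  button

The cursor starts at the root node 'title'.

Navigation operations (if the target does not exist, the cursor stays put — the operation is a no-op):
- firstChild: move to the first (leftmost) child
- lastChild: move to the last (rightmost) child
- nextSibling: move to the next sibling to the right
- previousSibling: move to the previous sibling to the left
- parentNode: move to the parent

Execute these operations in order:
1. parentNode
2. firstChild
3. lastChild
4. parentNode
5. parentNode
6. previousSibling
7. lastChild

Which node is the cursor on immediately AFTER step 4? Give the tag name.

Answer: meta

Derivation:
After 1 (parentNode): title (no-op, stayed)
After 2 (firstChild): meta
After 3 (lastChild): aside
After 4 (parentNode): meta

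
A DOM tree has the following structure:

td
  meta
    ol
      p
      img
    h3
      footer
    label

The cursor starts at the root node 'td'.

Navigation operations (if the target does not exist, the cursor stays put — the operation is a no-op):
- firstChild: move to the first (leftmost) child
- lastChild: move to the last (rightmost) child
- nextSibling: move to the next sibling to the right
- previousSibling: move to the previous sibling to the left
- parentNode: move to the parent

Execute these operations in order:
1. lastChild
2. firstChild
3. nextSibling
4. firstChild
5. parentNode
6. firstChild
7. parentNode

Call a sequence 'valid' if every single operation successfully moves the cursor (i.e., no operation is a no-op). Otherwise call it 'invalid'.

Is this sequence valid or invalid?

Answer: valid

Derivation:
After 1 (lastChild): meta
After 2 (firstChild): ol
After 3 (nextSibling): h3
After 4 (firstChild): footer
After 5 (parentNode): h3
After 6 (firstChild): footer
After 7 (parentNode): h3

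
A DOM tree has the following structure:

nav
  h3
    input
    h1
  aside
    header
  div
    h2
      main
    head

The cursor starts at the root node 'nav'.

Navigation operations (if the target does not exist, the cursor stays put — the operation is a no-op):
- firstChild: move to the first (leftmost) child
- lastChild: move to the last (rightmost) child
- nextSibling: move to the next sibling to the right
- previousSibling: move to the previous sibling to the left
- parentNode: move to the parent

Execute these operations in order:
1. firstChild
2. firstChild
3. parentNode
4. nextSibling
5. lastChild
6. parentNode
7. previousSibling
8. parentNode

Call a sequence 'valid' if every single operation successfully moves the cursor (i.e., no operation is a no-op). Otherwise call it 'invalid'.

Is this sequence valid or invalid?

Answer: valid

Derivation:
After 1 (firstChild): h3
After 2 (firstChild): input
After 3 (parentNode): h3
After 4 (nextSibling): aside
After 5 (lastChild): header
After 6 (parentNode): aside
After 7 (previousSibling): h3
After 8 (parentNode): nav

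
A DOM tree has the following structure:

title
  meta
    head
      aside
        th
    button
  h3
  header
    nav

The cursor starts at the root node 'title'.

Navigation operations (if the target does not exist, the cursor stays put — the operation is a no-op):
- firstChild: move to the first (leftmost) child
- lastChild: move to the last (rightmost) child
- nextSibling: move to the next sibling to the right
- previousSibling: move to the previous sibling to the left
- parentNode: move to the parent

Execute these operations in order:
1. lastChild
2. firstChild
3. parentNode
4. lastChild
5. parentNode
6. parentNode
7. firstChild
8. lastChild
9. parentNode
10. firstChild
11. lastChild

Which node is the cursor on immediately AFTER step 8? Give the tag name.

Answer: button

Derivation:
After 1 (lastChild): header
After 2 (firstChild): nav
After 3 (parentNode): header
After 4 (lastChild): nav
After 5 (parentNode): header
After 6 (parentNode): title
After 7 (firstChild): meta
After 8 (lastChild): button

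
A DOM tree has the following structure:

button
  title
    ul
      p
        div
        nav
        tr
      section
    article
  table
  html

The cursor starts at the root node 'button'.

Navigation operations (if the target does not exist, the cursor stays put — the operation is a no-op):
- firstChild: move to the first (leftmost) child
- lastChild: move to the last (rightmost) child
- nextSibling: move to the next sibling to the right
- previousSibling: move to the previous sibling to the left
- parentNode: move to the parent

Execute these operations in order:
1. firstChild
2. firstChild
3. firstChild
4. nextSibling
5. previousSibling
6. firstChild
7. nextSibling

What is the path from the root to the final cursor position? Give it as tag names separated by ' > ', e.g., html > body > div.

Answer: button > title > ul > p > nav

Derivation:
After 1 (firstChild): title
After 2 (firstChild): ul
After 3 (firstChild): p
After 4 (nextSibling): section
After 5 (previousSibling): p
After 6 (firstChild): div
After 7 (nextSibling): nav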